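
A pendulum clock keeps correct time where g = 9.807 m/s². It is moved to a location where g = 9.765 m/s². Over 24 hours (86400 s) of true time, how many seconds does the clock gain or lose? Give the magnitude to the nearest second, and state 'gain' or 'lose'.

lose 185 s

The clock's period scales as T ∝ 1/√g, so T'/T = √(9.807/9.765) = 1.00215.
In 86400 s of true time the clock registers 86400/1.00215 = 86214.8 s, so it loses 185 s.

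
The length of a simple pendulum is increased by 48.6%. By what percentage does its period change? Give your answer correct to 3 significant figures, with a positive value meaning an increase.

T ∝ √L, so T'/T = √(1.486) = 1.219.
Percentage change in T = (1.219 − 1) × 100% = 21.9%.

21.9%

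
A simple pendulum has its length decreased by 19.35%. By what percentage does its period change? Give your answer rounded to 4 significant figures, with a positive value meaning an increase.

-10.19%

T ∝ √L, so T'/T = √(0.80650) = 0.89805.
Percentage change in T = (0.89805 − 1) × 100% = -10.19%.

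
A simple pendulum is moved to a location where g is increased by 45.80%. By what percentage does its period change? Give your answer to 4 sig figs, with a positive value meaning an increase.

-17.18%

T ∝ 1/√g, so T'/T = 1/√(1.4580) = 0.82817.
Percentage change in T = (0.82817 − 1) × 100% = -17.18%.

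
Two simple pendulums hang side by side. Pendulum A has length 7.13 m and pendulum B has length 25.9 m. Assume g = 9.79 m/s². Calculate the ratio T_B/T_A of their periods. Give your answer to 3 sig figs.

T ∝ √L, so T_B/T_A = √(L_B/L_A) = √(25.9/7.13) = 1.91.

1.91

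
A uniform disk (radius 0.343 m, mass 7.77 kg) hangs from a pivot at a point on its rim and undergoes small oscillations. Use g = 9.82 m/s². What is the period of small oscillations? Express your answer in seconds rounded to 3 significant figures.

1.44 s

I_cm = ½mr² = 0.4571 kg·m². The pivot is at distance d = 0.343 m from the centre of mass.
By the parallel-axis theorem, I = I_cm + md² = 0.4571 + 0.9141 = 1.371 kg·m².
T = 2π√(I/(mgd)) = 2π√(1.371/(7.77 × 9.82 × 0.343)) = 1.44 s.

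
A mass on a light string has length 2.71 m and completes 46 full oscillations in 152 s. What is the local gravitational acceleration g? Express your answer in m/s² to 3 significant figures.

9.80 m/s²

T = 152/46 = 3.304 s.
From T = 2π√(L/g), g = 4π²L/T² = 4π² × 2.71/3.304² = 9.80 m/s².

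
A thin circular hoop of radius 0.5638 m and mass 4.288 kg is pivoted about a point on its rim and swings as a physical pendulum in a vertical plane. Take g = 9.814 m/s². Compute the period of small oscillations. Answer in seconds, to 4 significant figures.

I_cm = mr² = 1.3630 kg·m². The pivot is at distance d = 0.5638 m from the centre of mass.
By the parallel-axis theorem, I = I_cm + md² = 1.3630 + 1.3630 = 2.7261 kg·m².
T = 2π√(I/(mgd)) = 2π√(2.7261/(4.288 × 9.814 × 0.5638)) = 2.130 s.

2.130 s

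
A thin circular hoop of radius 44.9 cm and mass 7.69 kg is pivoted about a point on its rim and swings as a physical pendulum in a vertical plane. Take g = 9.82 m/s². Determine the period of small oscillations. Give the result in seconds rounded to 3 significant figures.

I_cm = mr² = 1.550 kg·m². The pivot is at distance d = 0.449 m from the centre of mass.
By the parallel-axis theorem, I = I_cm + md² = 1.550 + 1.550 = 3.101 kg·m².
T = 2π√(I/(mgd)) = 2π√(3.101/(7.69 × 9.82 × 0.449)) = 1.90 s.

1.90 s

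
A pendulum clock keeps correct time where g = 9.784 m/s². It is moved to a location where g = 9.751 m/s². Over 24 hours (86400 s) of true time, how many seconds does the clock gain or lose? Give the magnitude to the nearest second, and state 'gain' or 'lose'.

lose 146 s

The clock's period scales as T ∝ 1/√g, so T'/T = √(9.784/9.751) = 1.00169.
In 86400 s of true time the clock registers 86400/1.00169 = 86254.2 s, so it loses 146 s.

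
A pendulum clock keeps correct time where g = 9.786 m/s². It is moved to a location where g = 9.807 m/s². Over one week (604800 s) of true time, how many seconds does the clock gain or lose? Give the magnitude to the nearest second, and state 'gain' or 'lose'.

The clock's period scales as T ∝ 1/√g, so T'/T = √(9.786/9.807) = 0.998929.
In 604800 s of true time the clock registers 604800/0.998929 = 605448.6 s, so it gains 649 s.

gain 649 s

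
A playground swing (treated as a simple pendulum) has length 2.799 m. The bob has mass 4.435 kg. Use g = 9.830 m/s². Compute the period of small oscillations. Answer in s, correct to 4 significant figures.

T = 2π√(L/g) = 2π√(2.799/9.830) = 2π × 0.53361 = 3.353 s.

3.353 s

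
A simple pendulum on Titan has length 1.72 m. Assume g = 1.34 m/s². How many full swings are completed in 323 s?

45

T = 2π√(L/g) = 2π√(1.72/1.34) = 7.119 s.
Number of complete oscillations = ⌊323/7.119⌋ = ⌊45.37⌋ = 45.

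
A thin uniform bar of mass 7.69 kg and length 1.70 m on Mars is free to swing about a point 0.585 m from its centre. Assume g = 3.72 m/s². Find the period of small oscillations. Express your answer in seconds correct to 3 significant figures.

For a physical pendulum T = 2π√(I/(mgd)), with d = 0.5850 m from pivot to centre of mass.
I_cm = mL²/12 = 7.69 × 1.70²/12 = 1.852 kg·m²; I = I_cm + md² = 1.852 + 7.69 × 0.5850² = 4.484 kg·m².
T = 2π√(4.484/(7.69 × 3.72 × 0.5850)) = 3.25 s.

3.25 s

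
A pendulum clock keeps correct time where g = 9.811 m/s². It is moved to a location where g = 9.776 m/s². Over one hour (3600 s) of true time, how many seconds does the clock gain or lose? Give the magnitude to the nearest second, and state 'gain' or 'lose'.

The clock's period scales as T ∝ 1/√g, so T'/T = √(9.811/9.776) = 1.00179.
In 3600 s of true time the clock registers 3600/1.00179 = 3593.6 s, so it loses 6 s.

lose 6 s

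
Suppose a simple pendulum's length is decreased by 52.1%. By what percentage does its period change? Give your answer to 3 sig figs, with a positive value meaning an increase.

-30.8%

T ∝ √L, so T'/T = √(0.4790) = 0.6921.
Percentage change in T = (0.6921 − 1) × 100% = -30.8%.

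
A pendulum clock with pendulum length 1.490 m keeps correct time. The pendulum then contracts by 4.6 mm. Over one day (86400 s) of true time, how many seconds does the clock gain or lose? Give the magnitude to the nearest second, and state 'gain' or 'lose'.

T ∝ √L, so T'/T = √(1.48540/1.490) = 0.998455.
In 86400 s of true time the clock registers 86400/0.998455 = 86533.7 s, so it gains 134 s.

gain 134 s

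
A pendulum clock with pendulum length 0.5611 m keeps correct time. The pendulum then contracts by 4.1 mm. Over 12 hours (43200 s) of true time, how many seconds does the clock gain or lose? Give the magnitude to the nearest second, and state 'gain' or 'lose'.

T ∝ √L, so T'/T = √(0.55700/0.5611) = 0.996340.
In 43200 s of true time the clock registers 43200/0.996340 = 43358.7 s, so it gains 159 s.

gain 159 s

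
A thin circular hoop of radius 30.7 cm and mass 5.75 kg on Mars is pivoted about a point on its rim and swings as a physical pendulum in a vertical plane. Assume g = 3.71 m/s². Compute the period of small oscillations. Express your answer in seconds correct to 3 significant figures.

I_cm = mr² = 0.5419 kg·m². The pivot is at distance d = 0.307 m from the centre of mass.
By the parallel-axis theorem, I = I_cm + md² = 0.5419 + 0.5419 = 1.084 kg·m².
T = 2π√(I/(mgd)) = 2π√(1.084/(5.75 × 3.71 × 0.307)) = 2.56 s.

2.56 s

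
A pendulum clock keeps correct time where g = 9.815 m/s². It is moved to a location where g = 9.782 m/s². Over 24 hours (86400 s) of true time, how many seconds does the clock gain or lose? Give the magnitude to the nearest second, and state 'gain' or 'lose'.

The clock's period scales as T ∝ 1/√g, so T'/T = √(9.815/9.782) = 1.00169.
In 86400 s of true time the clock registers 86400/1.00169 = 86254.6 s, so it loses 145 s.

lose 145 s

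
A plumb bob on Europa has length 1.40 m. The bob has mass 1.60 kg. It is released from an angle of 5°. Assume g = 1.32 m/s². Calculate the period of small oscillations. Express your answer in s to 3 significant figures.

6.47 s

T = 2π√(L/g) = 2π√(1.40/1.32) = 2π × 1.030 = 6.47 s.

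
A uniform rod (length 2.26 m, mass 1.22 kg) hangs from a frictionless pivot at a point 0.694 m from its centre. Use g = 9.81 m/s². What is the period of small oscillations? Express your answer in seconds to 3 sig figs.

2.29 s

For a physical pendulum T = 2π√(I/(mgd)), with d = 0.6940 m from pivot to centre of mass.
I_cm = mL²/12 = 1.22 × 2.26²/12 = 0.5193 kg·m²; I = I_cm + md² = 0.5193 + 1.22 × 0.6940² = 1.107 kg·m².
T = 2π√(1.107/(1.22 × 9.81 × 0.6940)) = 2.29 s.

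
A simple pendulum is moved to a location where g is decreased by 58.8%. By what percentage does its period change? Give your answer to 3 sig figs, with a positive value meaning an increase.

55.8%

T ∝ 1/√g, so T'/T = 1/√(0.4120) = 1.558.
Percentage change in T = (1.558 − 1) × 100% = 55.8%.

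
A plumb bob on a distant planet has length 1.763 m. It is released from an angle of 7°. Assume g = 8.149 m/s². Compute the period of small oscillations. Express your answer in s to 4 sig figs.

2.922 s

T = 2π√(L/g) = 2π√(1.763/8.149) = 2π × 0.46513 = 2.922 s.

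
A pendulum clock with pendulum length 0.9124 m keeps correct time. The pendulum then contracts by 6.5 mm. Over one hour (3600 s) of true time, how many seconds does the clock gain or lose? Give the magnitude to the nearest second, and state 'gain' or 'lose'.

gain 13 s

T ∝ √L, so T'/T = √(0.90590/0.9124) = 0.996432.
In 3600 s of true time the clock registers 3600/0.996432 = 3612.9 s, so it gains 13 s.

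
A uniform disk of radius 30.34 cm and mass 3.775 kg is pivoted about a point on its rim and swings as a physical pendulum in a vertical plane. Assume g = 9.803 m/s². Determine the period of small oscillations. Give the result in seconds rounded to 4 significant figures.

I_cm = ½mr² = 0.17375 kg·m². The pivot is at distance d = 0.3034 m from the centre of mass.
By the parallel-axis theorem, I = I_cm + md² = 0.17375 + 0.34749 = 0.52124 kg·m².
T = 2π√(I/(mgd)) = 2π√(0.52124/(3.775 × 9.803 × 0.3034)) = 1.354 s.

1.354 s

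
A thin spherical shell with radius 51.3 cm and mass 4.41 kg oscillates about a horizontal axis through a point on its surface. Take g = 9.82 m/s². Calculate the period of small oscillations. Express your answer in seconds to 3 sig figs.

I_cm = (2/3)mr² = 0.7737 kg·m². The pivot is at distance d = 0.513 m from the centre of mass.
By the parallel-axis theorem, I = I_cm + md² = 0.7737 + 1.161 = 1.934 kg·m².
T = 2π√(I/(mgd)) = 2π√(1.934/(4.41 × 9.82 × 0.513)) = 1.85 s.

1.85 s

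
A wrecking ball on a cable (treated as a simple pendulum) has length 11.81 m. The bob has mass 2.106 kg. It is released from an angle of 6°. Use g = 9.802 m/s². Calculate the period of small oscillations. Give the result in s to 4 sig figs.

T = 2π√(L/g) = 2π√(11.81/9.802) = 2π × 1.0977 = 6.897 s.

6.897 s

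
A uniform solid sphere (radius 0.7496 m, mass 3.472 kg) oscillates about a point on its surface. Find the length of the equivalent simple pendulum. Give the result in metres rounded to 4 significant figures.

1.049 m

The equivalent simple-pendulum length is L_eq = I/(md), where I is about the pivot and d = 0.74960 m.
I_cm = (2/5)mR² = 0.78037 kg·m², so I = I_cm + md² = 0.78037 + 1.9509 = 2.7313 kg·m².
L_eq = 2.7313/(3.472 × 0.74960) = 1.049 m.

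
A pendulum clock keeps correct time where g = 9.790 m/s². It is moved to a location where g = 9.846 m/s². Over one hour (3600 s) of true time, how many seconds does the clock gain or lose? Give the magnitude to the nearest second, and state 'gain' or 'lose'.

gain 10 s

The clock's period scales as T ∝ 1/√g, so T'/T = √(9.790/9.846) = 0.997152.
In 3600 s of true time the clock registers 3600/0.997152 = 3610.3 s, so it gains 10 s.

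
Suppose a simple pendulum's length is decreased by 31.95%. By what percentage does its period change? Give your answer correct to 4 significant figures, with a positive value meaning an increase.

T ∝ √L, so T'/T = √(0.68050) = 0.82492.
Percentage change in T = (0.82492 − 1) × 100% = -17.51%.

-17.51%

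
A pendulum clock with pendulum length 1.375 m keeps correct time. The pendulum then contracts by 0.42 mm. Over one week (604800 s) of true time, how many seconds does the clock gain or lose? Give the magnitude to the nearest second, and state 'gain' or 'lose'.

T ∝ √L, so T'/T = √(1.37458/1.375) = 0.999847.
In 604800 s of true time the clock registers 604800/0.999847 = 604892.4 s, so it gains 92 s.

gain 92 s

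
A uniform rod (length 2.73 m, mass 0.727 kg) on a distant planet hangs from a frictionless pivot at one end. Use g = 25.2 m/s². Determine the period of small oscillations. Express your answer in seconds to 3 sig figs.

1.69 s

For a physical pendulum T = 2π√(I/(mgd)), with d = 1.365 m from pivot to centre of mass.
I_cm = mL²/12 = 0.727 × 2.73²/12 = 0.4515 kg·m²; I = I_cm + md² = 0.4515 + 0.727 × 1.365² = 1.806 kg·m².
T = 2π√(1.806/(0.727 × 25.2 × 1.365)) = 1.69 s.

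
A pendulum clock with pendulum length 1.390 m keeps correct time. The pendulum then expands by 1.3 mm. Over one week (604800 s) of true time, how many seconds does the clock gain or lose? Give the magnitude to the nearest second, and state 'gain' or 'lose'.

T ∝ √L, so T'/T = √(1.39130/1.390) = 1.00047.
In 604800 s of true time the clock registers 604800/1.00047 = 604517.4 s, so it loses 283 s.

lose 283 s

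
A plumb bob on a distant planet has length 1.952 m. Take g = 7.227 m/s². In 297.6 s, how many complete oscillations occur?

91

T = 2π√(L/g) = 2π√(1.952/7.227) = 3.2654 s.
Number of complete oscillations = ⌊297.6/3.2654⌋ = ⌊91.136⌋ = 91.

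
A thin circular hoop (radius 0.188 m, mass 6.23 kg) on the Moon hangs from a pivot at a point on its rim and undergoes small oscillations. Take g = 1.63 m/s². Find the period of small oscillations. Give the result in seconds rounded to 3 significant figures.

I_cm = mr² = 0.2202 kg·m². The pivot is at distance d = 0.188 m from the centre of mass.
By the parallel-axis theorem, I = I_cm + md² = 0.2202 + 0.2202 = 0.4404 kg·m².
T = 2π√(I/(mgd)) = 2π√(0.4404/(6.23 × 1.63 × 0.188)) = 3.02 s.

3.02 s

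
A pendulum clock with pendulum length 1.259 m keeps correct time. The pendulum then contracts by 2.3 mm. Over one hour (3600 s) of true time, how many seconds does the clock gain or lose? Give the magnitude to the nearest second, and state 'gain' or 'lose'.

T ∝ √L, so T'/T = √(1.25670/1.259) = 0.999086.
In 3600 s of true time the clock registers 3600/0.999086 = 3603.3 s, so it gains 3 s.

gain 3 s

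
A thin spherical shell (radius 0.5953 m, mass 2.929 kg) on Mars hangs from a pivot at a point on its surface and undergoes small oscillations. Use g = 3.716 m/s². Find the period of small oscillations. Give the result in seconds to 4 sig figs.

3.247 s

I_cm = (2/3)mr² = 0.69199 kg·m². The pivot is at distance d = 0.5953 m from the centre of mass.
By the parallel-axis theorem, I = I_cm + md² = 0.69199 + 1.0380 = 1.7300 kg·m².
T = 2π√(I/(mgd)) = 2π√(1.7300/(2.929 × 3.716 × 0.5953)) = 3.247 s.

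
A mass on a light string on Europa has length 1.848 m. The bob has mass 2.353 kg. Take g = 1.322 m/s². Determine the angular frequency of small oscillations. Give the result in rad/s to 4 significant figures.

0.8458 rad/s

ω = √(g/L) = √(1.322/1.848) = 0.8458 rad/s.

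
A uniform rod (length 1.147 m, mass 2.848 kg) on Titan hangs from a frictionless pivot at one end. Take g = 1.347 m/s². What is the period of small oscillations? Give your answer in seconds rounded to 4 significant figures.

For a physical pendulum T = 2π√(I/(mgd)), with d = 0.57350 m from pivot to centre of mass.
I_cm = mL²/12 = 2.848 × 1.147²/12 = 0.31224 kg·m²; I = I_cm + md² = 0.31224 + 2.848 × 0.57350² = 1.2490 kg·m².
T = 2π√(1.2490/(2.848 × 1.347 × 0.57350)) = 4.734 s.

4.734 s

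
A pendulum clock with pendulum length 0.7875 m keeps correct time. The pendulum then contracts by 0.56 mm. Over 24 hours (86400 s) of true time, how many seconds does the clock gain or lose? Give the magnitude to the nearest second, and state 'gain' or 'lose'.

gain 31 s

T ∝ √L, so T'/T = √(0.78694/0.7875) = 0.999644.
In 86400 s of true time the clock registers 86400/0.999644 = 86430.7 s, so it gains 31 s.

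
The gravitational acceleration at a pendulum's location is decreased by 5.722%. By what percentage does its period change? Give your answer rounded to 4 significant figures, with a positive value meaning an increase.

T ∝ 1/√g, so T'/T = 1/√(0.94278) = 1.0299.
Percentage change in T = (1.0299 − 1) × 100% = 2.990%.

2.990%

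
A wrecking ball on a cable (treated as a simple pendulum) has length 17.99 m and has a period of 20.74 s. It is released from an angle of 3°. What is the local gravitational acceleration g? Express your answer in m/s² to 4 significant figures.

1.651 m/s²

From T = 2π√(L/g), g = 4π²L/T² = 4π² × 17.99/20.740² = 1.651 m/s².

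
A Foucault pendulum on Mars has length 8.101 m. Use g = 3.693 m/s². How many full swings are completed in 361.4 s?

T = 2π√(L/g) = 2π√(8.101/3.693) = 9.3059 s.
Number of complete oscillations = ⌊361.4/9.3059⌋ = ⌊38.835⌋ = 38.

38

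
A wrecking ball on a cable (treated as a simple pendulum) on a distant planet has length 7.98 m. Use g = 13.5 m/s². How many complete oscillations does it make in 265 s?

54

T = 2π√(L/g) = 2π√(7.98/13.5) = 4.831 s.
Number of complete oscillations = ⌊265/4.831⌋ = ⌊54.86⌋ = 54.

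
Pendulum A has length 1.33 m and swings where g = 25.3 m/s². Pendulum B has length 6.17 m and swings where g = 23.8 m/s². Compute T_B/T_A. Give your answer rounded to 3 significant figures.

T = 2π√(L/g), so T_B/T_A = √((L_B/g_B)/(L_A/g_A)) = √((6.17/23.8)/(1.33/25.3)) = 2.22.

2.22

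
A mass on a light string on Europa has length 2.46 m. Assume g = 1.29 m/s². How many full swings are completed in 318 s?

36

T = 2π√(L/g) = 2π√(2.46/1.29) = 8.677 s.
Number of complete oscillations = ⌊318/8.677⌋ = ⌊36.65⌋ = 36.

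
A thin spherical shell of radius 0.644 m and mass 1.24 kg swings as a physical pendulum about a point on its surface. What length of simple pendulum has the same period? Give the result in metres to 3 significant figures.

1.07 m

The equivalent simple-pendulum length is L_eq = I/(md), where I is about the pivot and d = 0.6440 m.
I_cm = (2/3)mR² = 0.3428 kg·m², so I = I_cm + md² = 0.3428 + 0.5143 = 0.8571 kg·m².
L_eq = 0.8571/(1.24 × 0.6440) = 1.07 m.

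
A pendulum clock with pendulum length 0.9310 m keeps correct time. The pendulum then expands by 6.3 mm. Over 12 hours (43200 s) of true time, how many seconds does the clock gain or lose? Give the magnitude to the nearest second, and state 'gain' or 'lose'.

lose 145 s

T ∝ √L, so T'/T = √(0.93730/0.9310) = 1.00338.
In 43200 s of true time the clock registers 43200/1.00338 = 43054.6 s, so it loses 145 s.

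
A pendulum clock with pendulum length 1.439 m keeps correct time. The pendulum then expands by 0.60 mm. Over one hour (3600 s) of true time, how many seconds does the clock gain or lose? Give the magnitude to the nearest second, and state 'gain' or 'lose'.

T ∝ √L, so T'/T = √(1.43960/1.439) = 1.00021.
In 3600 s of true time the clock registers 3600/1.00021 = 3599.2 s, so it loses 1 s.

lose 1 s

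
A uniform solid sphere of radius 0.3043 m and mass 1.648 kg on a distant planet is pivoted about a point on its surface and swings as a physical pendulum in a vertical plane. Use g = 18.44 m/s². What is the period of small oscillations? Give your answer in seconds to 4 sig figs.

I_cm = (2/5)mr² = 0.061041 kg·m². The pivot is at distance d = 0.3043 m from the centre of mass.
By the parallel-axis theorem, I = I_cm + md² = 0.061041 + 0.15260 = 0.21364 kg·m².
T = 2π√(I/(mgd)) = 2π√(0.21364/(1.648 × 18.44 × 0.3043)) = 0.9550 s.

0.9550 s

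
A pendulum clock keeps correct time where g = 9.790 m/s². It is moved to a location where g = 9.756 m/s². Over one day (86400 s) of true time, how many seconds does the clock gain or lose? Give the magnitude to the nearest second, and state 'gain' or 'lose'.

lose 150 s

The clock's period scales as T ∝ 1/√g, so T'/T = √(9.790/9.756) = 1.00174.
In 86400 s of true time the clock registers 86400/1.00174 = 86249.8 s, so it loses 150 s.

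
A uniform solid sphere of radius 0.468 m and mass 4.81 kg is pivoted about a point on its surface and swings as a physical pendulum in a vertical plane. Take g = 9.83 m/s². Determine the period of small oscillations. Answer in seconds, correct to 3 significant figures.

1.62 s

I_cm = (2/5)mr² = 0.4214 kg·m². The pivot is at distance d = 0.468 m from the centre of mass.
By the parallel-axis theorem, I = I_cm + md² = 0.4214 + 1.054 = 1.475 kg·m².
T = 2π√(I/(mgd)) = 2π√(1.475/(4.81 × 9.83 × 0.468)) = 1.62 s.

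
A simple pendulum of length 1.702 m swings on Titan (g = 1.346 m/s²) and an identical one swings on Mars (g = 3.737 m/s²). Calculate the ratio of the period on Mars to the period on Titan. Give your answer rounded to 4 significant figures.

T ∝ 1/√g, so T₂/T₁ = √(g₁/g₂) = √(1.346/3.737) = 0.6002.

0.6002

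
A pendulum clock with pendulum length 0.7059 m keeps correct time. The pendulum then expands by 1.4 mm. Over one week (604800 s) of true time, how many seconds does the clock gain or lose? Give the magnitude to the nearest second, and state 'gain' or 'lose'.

T ∝ √L, so T'/T = √(0.70730/0.7059) = 1.00099.
In 604800 s of true time the clock registers 604800/1.00099 = 604201.1 s, so it loses 599 s.

lose 599 s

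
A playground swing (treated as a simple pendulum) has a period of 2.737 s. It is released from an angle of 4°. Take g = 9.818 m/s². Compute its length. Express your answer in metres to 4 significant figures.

From T = 2π√(L/g), L = gT²/(4π²) = 9.818 × 2.7370²/(4π²) = 1.863 m.

1.863 m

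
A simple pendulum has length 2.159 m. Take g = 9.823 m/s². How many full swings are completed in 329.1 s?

T = 2π√(L/g) = 2π√(2.159/9.823) = 2.9457 s.
Number of complete oscillations = ⌊329.1/2.9457⌋ = ⌊111.72⌋ = 111.

111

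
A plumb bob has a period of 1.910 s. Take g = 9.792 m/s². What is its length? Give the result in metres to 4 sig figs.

0.9049 m

From T = 2π√(L/g), L = gT²/(4π²) = 9.792 × 1.9100²/(4π²) = 0.9049 m.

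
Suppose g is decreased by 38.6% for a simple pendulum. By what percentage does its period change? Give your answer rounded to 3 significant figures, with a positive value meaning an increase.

T ∝ 1/√g, so T'/T = 1/√(0.6140) = 1.276.
Percentage change in T = (1.276 − 1) × 100% = 27.6%.

27.6%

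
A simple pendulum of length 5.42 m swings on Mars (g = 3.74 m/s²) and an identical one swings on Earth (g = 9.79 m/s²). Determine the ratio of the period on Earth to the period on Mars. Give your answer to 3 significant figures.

T ∝ 1/√g, so T₂/T₁ = √(g₁/g₂) = √(3.74/9.79) = 0.618.

0.618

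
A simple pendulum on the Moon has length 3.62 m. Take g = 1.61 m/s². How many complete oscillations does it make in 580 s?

T = 2π√(L/g) = 2π√(3.62/1.61) = 9.422 s.
Number of complete oscillations = ⌊580/9.422⌋ = ⌊61.56⌋ = 61.

61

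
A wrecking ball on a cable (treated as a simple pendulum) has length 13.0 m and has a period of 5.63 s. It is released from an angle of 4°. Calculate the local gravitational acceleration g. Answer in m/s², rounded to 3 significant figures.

16.2 m/s²

From T = 2π√(L/g), g = 4π²L/T² = 4π² × 13.0/5.630² = 16.2 m/s².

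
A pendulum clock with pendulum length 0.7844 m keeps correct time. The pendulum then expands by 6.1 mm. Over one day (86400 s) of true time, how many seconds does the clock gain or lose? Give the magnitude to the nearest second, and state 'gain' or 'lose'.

lose 334 s

T ∝ √L, so T'/T = √(0.79050/0.7844) = 1.00388.
In 86400 s of true time the clock registers 86400/1.00388 = 86066.0 s, so it loses 334 s.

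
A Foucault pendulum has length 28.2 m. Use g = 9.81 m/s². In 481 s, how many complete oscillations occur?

45

T = 2π√(L/g) = 2π√(28.2/9.81) = 10.65 s.
Number of complete oscillations = ⌊481/10.65⌋ = ⌊45.15⌋ = 45.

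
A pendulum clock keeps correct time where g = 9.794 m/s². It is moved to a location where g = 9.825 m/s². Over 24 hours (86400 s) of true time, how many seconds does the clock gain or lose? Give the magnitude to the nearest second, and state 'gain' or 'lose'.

The clock's period scales as T ∝ 1/√g, so T'/T = √(9.794/9.825) = 0.998421.
In 86400 s of true time the clock registers 86400/0.998421 = 86536.6 s, so it gains 137 s.

gain 137 s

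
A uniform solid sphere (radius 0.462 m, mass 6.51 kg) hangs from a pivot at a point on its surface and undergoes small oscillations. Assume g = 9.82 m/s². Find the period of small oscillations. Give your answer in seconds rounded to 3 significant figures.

1.61 s

I_cm = (2/5)mr² = 0.5558 kg·m². The pivot is at distance d = 0.462 m from the centre of mass.
By the parallel-axis theorem, I = I_cm + md² = 0.5558 + 1.390 = 1.945 kg·m².
T = 2π√(I/(mgd)) = 2π√(1.945/(6.51 × 9.82 × 0.462)) = 1.61 s.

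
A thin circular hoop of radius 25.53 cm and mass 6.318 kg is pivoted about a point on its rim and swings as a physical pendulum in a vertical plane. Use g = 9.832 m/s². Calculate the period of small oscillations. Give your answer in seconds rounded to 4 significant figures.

I_cm = mr² = 0.41180 kg·m². The pivot is at distance d = 0.2553 m from the centre of mass.
By the parallel-axis theorem, I = I_cm + md² = 0.41180 + 0.41180 = 0.82359 kg·m².
T = 2π√(I/(mgd)) = 2π√(0.82359/(6.318 × 9.832 × 0.2553)) = 1.432 s.

1.432 s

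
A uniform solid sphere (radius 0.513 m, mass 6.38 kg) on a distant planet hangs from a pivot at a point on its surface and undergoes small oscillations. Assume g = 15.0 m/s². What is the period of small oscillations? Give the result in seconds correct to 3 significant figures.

I_cm = (2/5)mr² = 0.6716 kg·m². The pivot is at distance d = 0.513 m from the centre of mass.
By the parallel-axis theorem, I = I_cm + md² = 0.6716 + 1.679 = 2.351 kg·m².
T = 2π√(I/(mgd)) = 2π√(2.351/(6.38 × 15.0 × 0.513)) = 1.37 s.

1.37 s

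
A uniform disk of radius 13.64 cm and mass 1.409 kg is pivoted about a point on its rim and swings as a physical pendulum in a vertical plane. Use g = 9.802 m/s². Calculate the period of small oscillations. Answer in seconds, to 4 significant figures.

0.9078 s

I_cm = ½mr² = 0.013107 kg·m². The pivot is at distance d = 0.1364 m from the centre of mass.
By the parallel-axis theorem, I = I_cm + md² = 0.013107 + 0.026214 = 0.039322 kg·m².
T = 2π√(I/(mgd)) = 2π√(0.039322/(1.409 × 9.802 × 0.1364)) = 0.9078 s.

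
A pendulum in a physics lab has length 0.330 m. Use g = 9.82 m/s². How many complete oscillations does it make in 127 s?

T = 2π√(L/g) = 2π√(0.330/9.82) = 1.152 s.
Number of complete oscillations = ⌊127/1.152⌋ = ⌊110.3⌋ = 110.

110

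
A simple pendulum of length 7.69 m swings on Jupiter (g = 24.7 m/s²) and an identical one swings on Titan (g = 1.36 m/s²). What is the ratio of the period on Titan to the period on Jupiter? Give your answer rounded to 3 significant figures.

T ∝ 1/√g, so T₂/T₁ = √(g₁/g₂) = √(24.7/1.36) = 4.26.

4.26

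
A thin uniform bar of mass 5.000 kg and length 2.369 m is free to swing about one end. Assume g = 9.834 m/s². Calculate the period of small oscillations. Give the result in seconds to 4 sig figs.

2.518 s

For a physical pendulum T = 2π√(I/(mgd)), with d = 1.1845 m from pivot to centre of mass.
I_cm = mL²/12 = 5.000 × 2.369²/12 = 2.3384 kg·m²; I = I_cm + md² = 2.3384 + 5.000 × 1.1845² = 9.3536 kg·m².
T = 2π√(9.3536/(5.000 × 9.834 × 1.1845)) = 2.518 s.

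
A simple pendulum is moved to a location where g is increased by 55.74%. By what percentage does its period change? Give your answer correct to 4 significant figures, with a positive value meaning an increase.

T ∝ 1/√g, so T'/T = 1/√(1.5574) = 0.80131.
Percentage change in T = (0.80131 − 1) × 100% = -19.87%.

-19.87%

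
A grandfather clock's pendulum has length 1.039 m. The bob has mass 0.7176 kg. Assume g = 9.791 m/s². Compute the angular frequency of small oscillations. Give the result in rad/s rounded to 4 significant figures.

ω = √(g/L) = √(9.791/1.039) = 3.070 rad/s.

3.070 rad/s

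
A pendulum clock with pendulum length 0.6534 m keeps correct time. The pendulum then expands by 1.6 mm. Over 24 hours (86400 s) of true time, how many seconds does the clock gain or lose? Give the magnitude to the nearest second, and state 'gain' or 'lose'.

lose 106 s

T ∝ √L, so T'/T = √(0.65500/0.6534) = 1.00122.
In 86400 s of true time the clock registers 86400/1.00122 = 86294.4 s, so it loses 106 s.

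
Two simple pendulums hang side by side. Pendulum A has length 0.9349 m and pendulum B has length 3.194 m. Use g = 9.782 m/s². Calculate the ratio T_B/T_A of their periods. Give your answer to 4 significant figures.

T ∝ √L, so T_B/T_A = √(L_B/L_A) = √(3.194/0.9349) = 1.848.

1.848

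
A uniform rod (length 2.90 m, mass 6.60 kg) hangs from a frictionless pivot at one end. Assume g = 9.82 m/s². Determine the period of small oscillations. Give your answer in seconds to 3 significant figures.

For a physical pendulum T = 2π√(I/(mgd)), with d = 1.450 m from pivot to centre of mass.
I_cm = mL²/12 = 6.60 × 2.90²/12 = 4.625 kg·m²; I = I_cm + md² = 4.625 + 6.60 × 1.450² = 18.50 kg·m².
T = 2π√(18.50/(6.60 × 9.82 × 1.450)) = 2.79 s.

2.79 s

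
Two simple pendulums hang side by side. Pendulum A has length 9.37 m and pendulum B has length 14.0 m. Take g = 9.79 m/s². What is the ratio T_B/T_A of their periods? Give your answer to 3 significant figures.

T ∝ √L, so T_B/T_A = √(L_B/L_A) = √(14.0/9.37) = 1.22.

1.22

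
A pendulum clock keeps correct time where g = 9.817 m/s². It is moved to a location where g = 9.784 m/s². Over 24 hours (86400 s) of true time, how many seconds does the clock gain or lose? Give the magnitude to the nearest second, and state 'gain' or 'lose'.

The clock's period scales as T ∝ 1/√g, so T'/T = √(9.817/9.784) = 1.00169.
In 86400 s of true time the clock registers 86400/1.00169 = 86254.7 s, so it loses 145 s.

lose 145 s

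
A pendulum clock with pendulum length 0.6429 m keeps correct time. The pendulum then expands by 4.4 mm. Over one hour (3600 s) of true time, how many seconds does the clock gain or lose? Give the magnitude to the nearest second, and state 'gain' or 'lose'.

lose 12 s

T ∝ √L, so T'/T = √(0.64730/0.6429) = 1.00342.
In 3600 s of true time the clock registers 3600/1.00342 = 3587.7 s, so it loses 12 s.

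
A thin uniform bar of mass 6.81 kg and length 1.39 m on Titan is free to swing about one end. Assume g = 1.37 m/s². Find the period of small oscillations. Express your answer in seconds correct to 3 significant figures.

For a physical pendulum T = 2π√(I/(mgd)), with d = 0.6950 m from pivot to centre of mass.
I_cm = mL²/12 = 6.81 × 1.39²/12 = 1.096 kg·m²; I = I_cm + md² = 1.096 + 6.81 × 0.6950² = 4.386 kg·m².
T = 2π√(4.386/(6.81 × 1.37 × 0.6950)) = 5.17 s.

5.17 s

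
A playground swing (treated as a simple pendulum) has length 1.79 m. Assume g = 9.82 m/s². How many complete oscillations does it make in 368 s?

T = 2π√(L/g) = 2π√(1.79/9.82) = 2.683 s.
Number of complete oscillations = ⌊368/2.683⌋ = ⌊137.2⌋ = 137.

137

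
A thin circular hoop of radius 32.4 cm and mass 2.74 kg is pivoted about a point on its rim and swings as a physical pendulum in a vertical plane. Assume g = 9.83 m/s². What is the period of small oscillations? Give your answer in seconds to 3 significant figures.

1.61 s

I_cm = mr² = 0.2876 kg·m². The pivot is at distance d = 0.324 m from the centre of mass.
By the parallel-axis theorem, I = I_cm + md² = 0.2876 + 0.2876 = 0.5753 kg·m².
T = 2π√(I/(mgd)) = 2π√(0.5753/(2.74 × 9.83 × 0.324)) = 1.61 s.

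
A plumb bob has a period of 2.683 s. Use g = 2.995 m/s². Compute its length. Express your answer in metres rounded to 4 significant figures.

0.5461 m

From T = 2π√(L/g), L = gT²/(4π²) = 2.995 × 2.6830²/(4π²) = 0.5461 m.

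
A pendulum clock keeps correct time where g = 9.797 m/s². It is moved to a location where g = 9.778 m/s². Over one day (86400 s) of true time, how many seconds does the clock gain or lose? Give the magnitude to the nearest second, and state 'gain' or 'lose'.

The clock's period scales as T ∝ 1/√g, so T'/T = √(9.797/9.778) = 1.00097.
In 86400 s of true time the clock registers 86400/1.00097 = 86316.2 s, so it loses 84 s.

lose 84 s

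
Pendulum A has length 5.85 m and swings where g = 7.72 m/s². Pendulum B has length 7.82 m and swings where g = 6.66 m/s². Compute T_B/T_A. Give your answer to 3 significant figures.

T = 2π√(L/g), so T_B/T_A = √((L_B/g_B)/(L_A/g_A)) = √((7.82/6.66)/(5.85/7.72)) = 1.24.

1.24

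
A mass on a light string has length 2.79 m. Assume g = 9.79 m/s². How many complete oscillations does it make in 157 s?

46

T = 2π√(L/g) = 2π√(2.79/9.79) = 3.354 s.
Number of complete oscillations = ⌊157/3.354⌋ = ⌊46.81⌋ = 46.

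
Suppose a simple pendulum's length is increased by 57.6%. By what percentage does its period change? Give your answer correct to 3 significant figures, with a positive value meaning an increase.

T ∝ √L, so T'/T = √(1.576) = 1.255.
Percentage change in T = (1.255 − 1) × 100% = 25.5%.

25.5%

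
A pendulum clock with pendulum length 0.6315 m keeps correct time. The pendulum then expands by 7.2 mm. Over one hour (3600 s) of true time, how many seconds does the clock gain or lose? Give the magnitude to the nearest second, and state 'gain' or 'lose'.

lose 20 s

T ∝ √L, so T'/T = √(0.63870/0.6315) = 1.00568.
In 3600 s of true time the clock registers 3600/1.00568 = 3579.7 s, so it loses 20 s.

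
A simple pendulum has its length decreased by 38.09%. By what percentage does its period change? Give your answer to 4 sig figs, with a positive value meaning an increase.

-21.32%

T ∝ √L, so T'/T = √(0.61910) = 0.78683.
Percentage change in T = (0.78683 − 1) × 100% = -21.32%.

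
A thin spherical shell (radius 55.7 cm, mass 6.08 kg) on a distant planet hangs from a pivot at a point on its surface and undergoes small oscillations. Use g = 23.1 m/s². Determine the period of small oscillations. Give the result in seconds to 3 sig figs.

I_cm = (2/3)mr² = 1.258 kg·m². The pivot is at distance d = 0.557 m from the centre of mass.
By the parallel-axis theorem, I = I_cm + md² = 1.258 + 1.886 = 3.144 kg·m².
T = 2π√(I/(mgd)) = 2π√(3.144/(6.08 × 23.1 × 0.557)) = 1.26 s.

1.26 s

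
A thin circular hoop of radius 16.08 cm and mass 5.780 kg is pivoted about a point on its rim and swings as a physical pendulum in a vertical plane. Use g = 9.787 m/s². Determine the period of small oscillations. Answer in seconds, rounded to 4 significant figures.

1.139 s

I_cm = mr² = 0.14945 kg·m². The pivot is at distance d = 0.1608 m from the centre of mass.
By the parallel-axis theorem, I = I_cm + md² = 0.14945 + 0.14945 = 0.29890 kg·m².
T = 2π√(I/(mgd)) = 2π√(0.29890/(5.780 × 9.787 × 0.1608)) = 1.139 s.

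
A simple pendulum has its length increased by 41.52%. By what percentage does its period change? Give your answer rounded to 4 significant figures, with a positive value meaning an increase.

T ∝ √L, so T'/T = √(1.4152) = 1.1896.
Percentage change in T = (1.1896 − 1) × 100% = 18.96%.

18.96%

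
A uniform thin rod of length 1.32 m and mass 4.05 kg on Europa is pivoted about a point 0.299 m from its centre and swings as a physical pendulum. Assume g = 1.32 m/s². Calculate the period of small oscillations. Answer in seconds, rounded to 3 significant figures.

For a physical pendulum T = 2π√(I/(mgd)), with d = 0.2990 m from pivot to centre of mass.
I_cm = mL²/12 = 4.05 × 1.32²/12 = 0.5881 kg·m²; I = I_cm + md² = 0.5881 + 4.05 × 0.2990² = 0.9501 kg·m².
T = 2π√(0.9501/(4.05 × 1.32 × 0.2990)) = 4.84 s.

4.84 s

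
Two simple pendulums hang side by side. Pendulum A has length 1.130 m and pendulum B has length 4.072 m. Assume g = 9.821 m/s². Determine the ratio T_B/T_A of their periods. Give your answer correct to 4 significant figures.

T ∝ √L, so T_B/T_A = √(L_B/L_A) = √(4.072/1.130) = 1.898.

1.898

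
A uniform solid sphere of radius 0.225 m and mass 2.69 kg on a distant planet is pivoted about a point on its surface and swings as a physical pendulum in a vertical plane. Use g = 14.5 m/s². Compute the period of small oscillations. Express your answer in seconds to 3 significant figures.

0.926 s

I_cm = (2/5)mr² = 0.05447 kg·m². The pivot is at distance d = 0.225 m from the centre of mass.
By the parallel-axis theorem, I = I_cm + md² = 0.05447 + 0.1362 = 0.1907 kg·m².
T = 2π√(I/(mgd)) = 2π√(0.1907/(2.69 × 14.5 × 0.225)) = 0.926 s.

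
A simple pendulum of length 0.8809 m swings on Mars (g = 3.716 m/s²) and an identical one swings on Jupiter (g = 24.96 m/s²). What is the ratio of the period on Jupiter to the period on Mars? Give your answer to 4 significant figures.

T ∝ 1/√g, so T₂/T₁ = √(g₁/g₂) = √(3.716/24.96) = 0.3858.

0.3858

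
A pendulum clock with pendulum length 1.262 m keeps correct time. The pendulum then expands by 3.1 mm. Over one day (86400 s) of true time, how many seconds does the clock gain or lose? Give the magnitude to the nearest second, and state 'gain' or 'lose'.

T ∝ √L, so T'/T = √(1.26510/1.262) = 1.00123.
In 86400 s of true time the clock registers 86400/1.00123 = 86294.1 s, so it loses 106 s.

lose 106 s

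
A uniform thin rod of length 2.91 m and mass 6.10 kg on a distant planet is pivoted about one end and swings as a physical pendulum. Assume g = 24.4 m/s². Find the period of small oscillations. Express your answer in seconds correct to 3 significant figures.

1.77 s

For a physical pendulum T = 2π√(I/(mgd)), with d = 1.455 m from pivot to centre of mass.
I_cm = mL²/12 = 6.10 × 2.91²/12 = 4.305 kg·m²; I = I_cm + md² = 4.305 + 6.10 × 1.455² = 17.22 kg·m².
T = 2π√(17.22/(6.10 × 24.4 × 1.455)) = 1.77 s.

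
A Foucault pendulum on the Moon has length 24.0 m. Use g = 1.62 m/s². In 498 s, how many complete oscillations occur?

T = 2π√(L/g) = 2π√(24.0/1.62) = 24.18 s.
Number of complete oscillations = ⌊498/24.18⌋ = ⌊20.59⌋ = 20.

20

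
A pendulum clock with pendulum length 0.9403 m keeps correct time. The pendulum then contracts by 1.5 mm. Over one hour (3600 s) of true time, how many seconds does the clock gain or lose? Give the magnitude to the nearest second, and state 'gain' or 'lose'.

gain 3 s

T ∝ √L, so T'/T = √(0.93880/0.9403) = 0.999202.
In 3600 s of true time the clock registers 3600/0.999202 = 3602.9 s, so it gains 3 s.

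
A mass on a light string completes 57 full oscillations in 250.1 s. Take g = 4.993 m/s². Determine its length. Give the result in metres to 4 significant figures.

T = 250.1/57 = 4.3877 s.
From T = 2π√(L/g), L = gT²/(4π²) = 4.993 × 4.3877²/(4π²) = 2.435 m.

2.435 m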